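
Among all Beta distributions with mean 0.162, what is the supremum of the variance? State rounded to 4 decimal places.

For fixed mean μ the Beta variance is μ(1−μ)/(α+β+1), increasing as α+β decreases.
Its least upper bound (not attained) is μ(1−μ) = 0.162·0.838 = 0.1358.

0.1358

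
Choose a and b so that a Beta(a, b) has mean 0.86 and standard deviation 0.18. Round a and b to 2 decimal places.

a = 2.34, b = 0.38

First σ² = 0.0324. Setting a = μn, b = (1−μ)n with n = a+b,
μ(1−μ)/(n+1) = 0.0324 ⇒ n+1 = 0.1204/0.0324 = 3.7160 ⇒ n = 2.7160.
Hence a = 0.86×2.7160 = 2.34, b = 0.14×2.7160 = 0.38.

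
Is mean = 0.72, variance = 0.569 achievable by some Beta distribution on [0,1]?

No

For any Beta, Var(X) < E[X]·(1−E[X]).
Here μ(1−μ) = 0.72×0.28 = 0.2016, and 0.569 ≥ 0.2016.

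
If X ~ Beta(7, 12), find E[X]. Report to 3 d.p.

0.368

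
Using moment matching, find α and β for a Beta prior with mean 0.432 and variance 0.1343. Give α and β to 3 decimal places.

α = 0.357, β = 0.470

By moment matching, α+β = μ(1−μ)/σ² − 1 = (0.432·0.568)/0.1343 − 1 = 1.8271 − 1 = 0.8271.
Since α/(α+β) = μ, α = 0.432·0.8271 = 0.357 and β = 0.568·0.8271 = 0.470.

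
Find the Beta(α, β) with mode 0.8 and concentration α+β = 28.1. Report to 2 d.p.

Mode = (α−1)/(κ−2) with κ = α+β, so α−1 = 0.8·26.1 = 20.88.
α = 21.88; β = κ − α = 6.22.

α = 21.88, β = 6.22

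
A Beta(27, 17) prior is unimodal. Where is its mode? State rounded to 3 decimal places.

With α,β > 1, mode = (α−1)/(α+β−2) = 26/42 = 0.619.

0.619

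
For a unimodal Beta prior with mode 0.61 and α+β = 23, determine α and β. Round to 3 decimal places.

Since the density peak of Beta(α,β) is at (α−1)/(α+β−2),
α = 1 + 0.61(23−2) = 13.810 and β = 23 − 13.810 = 9.190.

α = 13.810, β = 9.190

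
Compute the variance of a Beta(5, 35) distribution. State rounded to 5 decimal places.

α+β = 40 and αβ = 175, so Var = αβ/[(α+β)²(α+β+1)] = 175/65600 = 0.00267.

0.00267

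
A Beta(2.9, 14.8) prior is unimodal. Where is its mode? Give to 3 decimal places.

0.121

With α,β > 1, mode = (α−1)/(α+β−2) = 1.9/15.7 = 0.121.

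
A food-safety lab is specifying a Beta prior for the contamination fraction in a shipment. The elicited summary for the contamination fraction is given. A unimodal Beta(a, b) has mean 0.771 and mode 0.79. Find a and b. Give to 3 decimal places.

a = 23.536, b = 6.991

Let s = a+b. Mean gives a = μs = 0.771s; mode gives (a−1)/(s−2) = 0.79.
Substituting: 0.771s − 1 = 0.79(s−2) = 0.79s − 1.58, so -0.019s = -0.58 and s = 30.5263.
Then a = 0.771×30.5263 = 23.536 and b = s−a = 6.991.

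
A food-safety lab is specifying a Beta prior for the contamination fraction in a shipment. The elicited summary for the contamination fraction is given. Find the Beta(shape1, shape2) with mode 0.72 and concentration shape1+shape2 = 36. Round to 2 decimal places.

For shape1,shape2>1 the mode is (shape1−1)/(shape1+shape2−2), so shape1 = mode·(κ−2)+1 = 0.72×34+1 = 25.48.
And shape2 = (1−mode)·(κ−2)+1 = 0.28×34+1 = 10.52.

shape1 = 25.48, shape2 = 10.52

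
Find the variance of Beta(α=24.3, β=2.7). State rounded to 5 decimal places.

0.00321

Var = αβ/[(α+β)²(α+β+1)] = (24.3×2.7)/(27.0²×28.0) = 65.61/20412.000 = 0.00321.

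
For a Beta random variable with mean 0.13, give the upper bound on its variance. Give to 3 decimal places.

0.113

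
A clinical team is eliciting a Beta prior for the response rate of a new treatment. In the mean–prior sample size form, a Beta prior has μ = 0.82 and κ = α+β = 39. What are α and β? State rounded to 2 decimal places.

α = 31.98, β = 7.02

α = μκ = 0.82×39 = 31.98 and β = (1−μ)κ = 0.18×39 = 7.02.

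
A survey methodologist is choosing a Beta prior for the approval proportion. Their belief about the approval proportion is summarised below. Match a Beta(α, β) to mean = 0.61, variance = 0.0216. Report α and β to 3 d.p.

Let s = α+β. The Beta variance is μ(1−μ)/(s+1).
So s+1 = μ(1−μ)/σ² = (0.61×0.39)/0.0216 = 0.2379/0.0216 = 11.0139, giving s = 10.0139.
Then α = μs = 0.61×10.0139 = 6.108 and β = (1−μ)s = 0.39×10.0139 = 3.905.

α = 6.108, β = 3.905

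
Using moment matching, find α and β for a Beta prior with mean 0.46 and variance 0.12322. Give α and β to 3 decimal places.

Write ν = α+β; then α = μν and Var = μ(1−μ)/(ν+1).
ν = μ(1−μ)/Var − 1 = 0.2484/0.12322 − 1 = 1.0159.
α = 0.46·1.0159 = 0.467, β = 0.54·1.0159 = 0.549.

α = 0.467, β = 0.549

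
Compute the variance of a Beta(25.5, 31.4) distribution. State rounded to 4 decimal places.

0.0043

Var = αβ/[(α+β)²(α+β+1)] = (25.5×31.4)/(56.9²×57.9) = 800.70/187457.619 = 0.0043.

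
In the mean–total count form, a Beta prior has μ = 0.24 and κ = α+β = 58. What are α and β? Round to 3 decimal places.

Split κ in proportion μ : (1−μ): α = 0.24·58 = 13.920, β = 58 − 13.920 = 44.080.

α = 13.920, β = 44.080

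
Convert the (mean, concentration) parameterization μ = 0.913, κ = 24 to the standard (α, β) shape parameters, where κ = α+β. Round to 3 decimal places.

α = 21.912, β = 2.088

α = μκ = 0.913×24 = 21.912 and β = (1−μ)κ = 0.087×24 = 2.088.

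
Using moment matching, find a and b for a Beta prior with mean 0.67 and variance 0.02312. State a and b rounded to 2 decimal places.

a = 5.74, b = 2.83

By moment matching, a+b = μ(1−μ)/σ² − 1 = (0.67·0.33)/0.02312 − 1 = 9.5631 − 1 = 8.5631.
Since a/(a+b) = μ, a = 0.67·8.5631 = 5.74 and b = 0.33·8.5631 = 2.83.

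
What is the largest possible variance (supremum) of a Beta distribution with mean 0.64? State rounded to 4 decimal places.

0.2304

Var = μ(1−μ)/(α+β+1), which approaches μ(1−μ) as α+β → 0.
So the supremum is μ(1−μ) = 0.64×0.36 = 0.2304.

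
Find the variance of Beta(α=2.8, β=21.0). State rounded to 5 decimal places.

α+β = 23.8 and αβ = 58.80, so Var = αβ/[(α+β)²(α+β+1)] = 58.80/14047.712 = 0.00419.

0.00419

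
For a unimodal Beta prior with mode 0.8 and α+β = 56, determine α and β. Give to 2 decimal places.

Mode = (α−1)/(κ−2) with κ = α+β, so α−1 = 0.8·54 = 43.20.
α = 44.20; β = κ − α = 11.80.

α = 44.20, β = 11.80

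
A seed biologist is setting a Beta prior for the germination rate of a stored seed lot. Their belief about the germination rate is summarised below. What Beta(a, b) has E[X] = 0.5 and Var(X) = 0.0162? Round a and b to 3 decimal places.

a = 7.216, b = 7.216

Let s = a+b. The Beta variance is μ(1−μ)/(s+1).
So s+1 = μ(1−μ)/σ² = (0.5×0.5)/0.0162 = 0.25/0.0162 = 15.4321, giving s = 14.4321.
Then a = μs = 0.5×14.4321 = 7.216 and b = (1−μ)s = 0.5×14.4321 = 7.216.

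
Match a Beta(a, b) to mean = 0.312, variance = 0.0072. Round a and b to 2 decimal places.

Write ν = a+b; then a = μν and Var = μ(1−μ)/(ν+1).
ν = μ(1−μ)/Var − 1 = 0.214656/0.0072 − 1 = 28.8133.
a = 0.312·28.8133 = 8.99, b = 0.688·28.8133 = 19.82.

a = 8.99, b = 19.82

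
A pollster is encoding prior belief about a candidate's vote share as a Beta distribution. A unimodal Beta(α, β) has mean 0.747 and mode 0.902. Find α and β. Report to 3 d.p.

α = 3.875, β = 1.312

With s = α+β: μ = α/s and mode = (α−1)/(s−2). Eliminating α = μs,
μs − 1 = m(s−2) ⇒ s(μ−m) = 1−2m ⇒ s = -0.804/-0.155 = 5.1871.
So α = μs = 3.875, β = (1−μ)s = 1.312.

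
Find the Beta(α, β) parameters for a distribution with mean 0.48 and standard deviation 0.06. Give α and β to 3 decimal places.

σ² = 0.06² = 0.0036.
With s = α+β, Var = μ(1−μ)/(s+1), so s+1 = (0.48×0.52)/0.0036 = 69.3333 and s = 68.3333.
α = μs = 32.800, β = (1−μ)s = 35.533.

α = 32.800, β = 35.533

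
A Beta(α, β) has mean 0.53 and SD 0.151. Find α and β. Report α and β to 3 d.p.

α = 5.260, β = 4.665

σ² = 0.151² = 0.022801.
With s = α+β, Var = μ(1−μ)/(s+1), so s+1 = (0.53×0.47)/0.022801 = 10.9250 and s = 9.9250.
α = μs = 5.260, β = (1−μ)s = 4.665.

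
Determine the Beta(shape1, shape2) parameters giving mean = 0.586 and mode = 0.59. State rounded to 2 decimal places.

shape1 = 26.37, shape2 = 18.63

With s = shape1+shape2: μ = shape1/s and mode = (shape1−1)/(s−2). Eliminating shape1 = μs,
μs − 1 = m(s−2) ⇒ s(μ−m) = 1−2m ⇒ s = -0.18/-0.004 = 45.0000.
So shape1 = μs = 26.37, shape2 = (1−μ)s = 18.63.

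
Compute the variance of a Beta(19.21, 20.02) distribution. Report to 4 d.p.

0.0062

α+β = 39.23 and αβ = 384.5842, so Var = αβ/[(α+β)²(α+β+1)] = 384.5842/61913.684367 = 0.0062.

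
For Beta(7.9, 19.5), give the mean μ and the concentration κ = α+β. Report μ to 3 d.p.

μ = 0.288, κ = 27.4

κ = α+β = 7.9+19.5 = 27.4; μ = α/κ = 7.9/27.4 = 0.288.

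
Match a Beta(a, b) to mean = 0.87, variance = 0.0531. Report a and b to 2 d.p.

By moment matching, a+b = μ(1−μ)/σ² − 1 = (0.87·0.13)/0.0531 − 1 = 2.1299 − 1 = 1.1299.
Since a/(a+b) = μ, a = 0.87·1.1299 = 0.98 and b = 0.13·1.1299 = 0.15.

a = 0.98, b = 0.15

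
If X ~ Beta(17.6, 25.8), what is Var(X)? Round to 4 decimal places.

0.0054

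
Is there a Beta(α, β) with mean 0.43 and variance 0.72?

The Beta variance bound is σ² < μ(1−μ).
Here μ(1−μ) = 0.43×0.57 = 0.2451, and 0.72 ≥ 0.2451.

No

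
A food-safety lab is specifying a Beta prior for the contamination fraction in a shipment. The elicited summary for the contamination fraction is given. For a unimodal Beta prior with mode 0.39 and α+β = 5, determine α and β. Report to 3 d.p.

α = 2.170, β = 2.830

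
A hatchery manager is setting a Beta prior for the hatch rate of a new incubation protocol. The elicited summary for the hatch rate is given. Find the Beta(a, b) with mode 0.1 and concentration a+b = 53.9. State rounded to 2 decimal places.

Since the density peak of Beta(a,b) is at (a−1)/(a+b−2),
a = 1 + 0.1(53.9−2) = 6.19 and b = 53.9 − 6.19 = 47.71.

a = 6.19, b = 47.71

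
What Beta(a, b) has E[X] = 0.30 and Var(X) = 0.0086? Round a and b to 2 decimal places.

a = 7.03, b = 16.39

Let s = a+b. The Beta variance is μ(1−μ)/(s+1).
So s+1 = μ(1−μ)/σ² = (0.30×0.70)/0.0086 = 0.2100/0.0086 = 24.4186, giving s = 23.4186.
Then a = μs = 0.30×23.4186 = 7.03 and b = (1−μ)s = 0.70×23.4186 = 16.39.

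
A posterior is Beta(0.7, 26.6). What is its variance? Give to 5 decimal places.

0.00088

Var = αβ/[(α+β)²(α+β+1)] = (0.7×26.6)/(27.3²×28.3) = 18.62/21091.707 = 0.00088.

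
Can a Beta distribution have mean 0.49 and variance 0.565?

No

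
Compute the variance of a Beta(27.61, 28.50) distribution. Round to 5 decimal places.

0.00438

μ = 27.61/56.11 = 0.492069; Var = μ(1−μ)/(α+β+1) = 0.2499371/57.11 = 0.00438.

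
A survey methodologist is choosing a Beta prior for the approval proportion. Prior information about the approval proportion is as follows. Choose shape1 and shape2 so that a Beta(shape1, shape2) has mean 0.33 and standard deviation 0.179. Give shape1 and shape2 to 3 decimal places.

shape1 = 1.947, shape2 = 3.953

First σ² = 0.032041. Setting shape1 = μn, shape2 = (1−μ)n with n = shape1+shape2,
μ(1−μ)/(n+1) = 0.032041 ⇒ n+1 = 0.2211/0.032041 = 6.9005 ⇒ n = 5.9005.
Hence shape1 = 0.33×5.9005 = 1.947, shape2 = 0.67×5.9005 = 3.953.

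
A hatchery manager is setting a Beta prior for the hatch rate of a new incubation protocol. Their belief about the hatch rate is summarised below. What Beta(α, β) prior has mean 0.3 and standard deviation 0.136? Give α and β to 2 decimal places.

First σ² = 0.018496. Setting α = μn, β = (1−μ)n with n = α+β,
μ(1−μ)/(n+1) = 0.018496 ⇒ n+1 = 0.21/0.018496 = 11.3538 ⇒ n = 10.3538.
Hence α = 0.3×10.3538 = 3.11, β = 0.7×10.3538 = 7.25.

α = 3.11, β = 7.25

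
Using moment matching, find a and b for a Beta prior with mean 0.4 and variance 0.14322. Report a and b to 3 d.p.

a = 0.270, b = 0.405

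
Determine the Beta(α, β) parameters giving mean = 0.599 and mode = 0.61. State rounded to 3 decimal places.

α = 11.980, β = 8.020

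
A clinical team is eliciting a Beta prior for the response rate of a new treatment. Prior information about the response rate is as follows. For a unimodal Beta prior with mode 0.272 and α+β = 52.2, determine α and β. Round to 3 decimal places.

For α,β>1 the mode is (α−1)/(α+β−2), so α = mode·(κ−2)+1 = 0.272×50.2+1 = 14.654.
And β = (1−mode)·(κ−2)+1 = 0.728×50.2+1 = 37.546.

α = 14.654, β = 37.546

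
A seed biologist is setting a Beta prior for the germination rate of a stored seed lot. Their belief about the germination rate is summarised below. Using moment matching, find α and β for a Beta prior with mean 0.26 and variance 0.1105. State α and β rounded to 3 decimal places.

Write ν = α+β; then α = μν and Var = μ(1−μ)/(ν+1).
ν = μ(1−μ)/Var − 1 = 0.1924/0.1105 − 1 = 0.7412.
α = 0.26·0.7412 = 0.193, β = 0.74·0.7412 = 0.548.

α = 0.193, β = 0.548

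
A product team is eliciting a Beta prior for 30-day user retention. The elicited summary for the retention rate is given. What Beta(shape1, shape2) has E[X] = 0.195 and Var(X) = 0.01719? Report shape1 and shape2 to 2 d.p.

shape1 = 1.59, shape2 = 6.55

Let s = shape1+shape2. The Beta variance is μ(1−μ)/(s+1).
So s+1 = μ(1−μ)/σ² = (0.195×0.805)/0.01719 = 0.156975/0.01719 = 9.1318, giving s = 8.1318.
Then shape1 = μs = 0.195×8.1318 = 1.59 and shape2 = (1−μ)s = 0.805×8.1318 = 6.55.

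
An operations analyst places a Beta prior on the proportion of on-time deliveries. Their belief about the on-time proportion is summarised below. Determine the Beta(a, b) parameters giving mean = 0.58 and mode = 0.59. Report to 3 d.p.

Let s = a+b. Mean gives a = μs = 0.58s; mode gives (a−1)/(s−2) = 0.59.
Substituting: 0.58s − 1 = 0.59(s−2) = 0.59s − 1.18, so -0.01s = -0.18 and s = 18.0000.
Then a = 0.58×18.0000 = 10.440 and b = s−a = 7.560.

a = 10.440, b = 7.560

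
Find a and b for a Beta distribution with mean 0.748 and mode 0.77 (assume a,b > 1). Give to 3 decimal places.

a = 18.360, b = 6.185

Let s = a+b. Mean gives a = μs = 0.748s; mode gives (a−1)/(s−2) = 0.77.
Substituting: 0.748s − 1 = 0.77(s−2) = 0.77s − 1.54, so -0.022s = -0.54 and s = 24.5455.
Then a = 0.748×24.5455 = 18.360 and b = s−a = 6.185.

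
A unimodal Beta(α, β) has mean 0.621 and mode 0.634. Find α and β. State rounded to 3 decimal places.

α = 12.802, β = 7.813

With s = α+β: μ = α/s and mode = (α−1)/(s−2). Eliminating α = μs,
μs − 1 = m(s−2) ⇒ s(μ−m) = 1−2m ⇒ s = -0.268/-0.013 = 20.6154.
So α = μs = 12.802, β = (1−μ)s = 7.813.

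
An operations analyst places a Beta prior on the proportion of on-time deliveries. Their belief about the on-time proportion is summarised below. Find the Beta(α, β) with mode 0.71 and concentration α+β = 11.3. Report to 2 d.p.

Mode = (α−1)/(κ−2) with κ = α+β, so α−1 = 0.71·9.3 = 6.60.
α = 7.60; β = κ − α = 3.70.

α = 7.60, β = 3.70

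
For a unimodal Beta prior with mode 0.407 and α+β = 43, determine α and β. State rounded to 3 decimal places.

α = 17.687, β = 25.313

Since the density peak of Beta(α,β) is at (α−1)/(α+β−2),
α = 1 + 0.407(43−2) = 17.687 and β = 43 − 17.687 = 25.313.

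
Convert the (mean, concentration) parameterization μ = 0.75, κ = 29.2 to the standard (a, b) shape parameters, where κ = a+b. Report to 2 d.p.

a = 21.90, b = 7.30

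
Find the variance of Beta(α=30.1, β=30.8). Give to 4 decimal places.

0.0040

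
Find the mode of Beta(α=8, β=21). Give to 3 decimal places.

0.259

The density x^(α−1)(1−x)^(β−1) is maximised at (α−1)/(α+β−2) = 7/27 = 0.259.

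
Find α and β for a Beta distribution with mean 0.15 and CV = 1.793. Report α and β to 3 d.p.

α = 0.114, β = 0.648

σ = CV·μ = 1.793×0.15 = 0.26895, so σ² = 0.072334.
s+1 = μ(1−μ)/σ² = 0.1275/0.072334 = 1.7627, so s = α+β = 0.7627.
α = μs = 0.114, β = (1−μ)s = 0.648.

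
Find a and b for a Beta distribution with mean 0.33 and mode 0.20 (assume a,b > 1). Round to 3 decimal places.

With s = a+b: μ = a/s and mode = (a−1)/(s−2). Eliminating a = μs,
μs − 1 = m(s−2) ⇒ s(μ−m) = 1−2m ⇒ s = 0.60/0.13 = 4.6154.
So a = μs = 1.523, b = (1−μ)s = 3.092.

a = 1.523, b = 3.092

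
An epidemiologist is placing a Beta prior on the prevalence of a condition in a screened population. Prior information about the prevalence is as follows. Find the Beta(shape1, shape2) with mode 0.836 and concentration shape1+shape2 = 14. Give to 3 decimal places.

shape1 = 11.032, shape2 = 2.968

Since the density peak of Beta(shape1,shape2) is at (shape1−1)/(shape1+shape2−2),
shape1 = 1 + 0.836(14−2) = 11.032 and shape2 = 14 − 11.032 = 2.968.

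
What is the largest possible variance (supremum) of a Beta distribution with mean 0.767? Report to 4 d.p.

Var = μ(1−μ)/(α+β+1), which approaches μ(1−μ) as α+β → 0.
So the supremum is μ(1−μ) = 0.767×0.233 = 0.1787.

0.1787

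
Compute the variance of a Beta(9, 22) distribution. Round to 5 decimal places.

α+β = 31 and αβ = 198, so Var = αβ/[(α+β)²(α+β+1)] = 198/30752 = 0.00644.

0.00644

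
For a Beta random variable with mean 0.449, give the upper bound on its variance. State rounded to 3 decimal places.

Var = μ(1−μ)/(α+β+1), which approaches μ(1−μ) as α+β → 0.
So the supremum is μ(1−μ) = 0.449×0.551 = 0.247.

0.247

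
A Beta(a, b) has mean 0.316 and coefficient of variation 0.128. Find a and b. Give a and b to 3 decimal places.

σ = CV·μ = 0.128×0.316 = 0.04045, so σ² = 0.001636.
s+1 = μ(1−μ)/σ² = 0.216144/0.001636 = 132.1141, so s = a+b = 131.1141.
a = μs = 41.432, b = (1−μ)s = 89.682.

a = 41.432, b = 89.682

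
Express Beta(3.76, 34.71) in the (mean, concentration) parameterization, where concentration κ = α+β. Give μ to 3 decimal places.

κ = α+β = 3.76+34.71 = 38.47; μ = α/κ = 3.76/38.47 = 0.098.

μ = 0.098, κ = 38.47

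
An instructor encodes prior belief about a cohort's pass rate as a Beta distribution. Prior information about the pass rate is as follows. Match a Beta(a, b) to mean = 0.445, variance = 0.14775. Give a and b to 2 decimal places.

By moment matching, a+b = μ(1−μ)/σ² − 1 = (0.445·0.555)/0.14775 − 1 = 1.6716 − 1 = 0.6716.
Since a/(a+b) = μ, a = 0.445·0.6716 = 0.30 and b = 0.555·0.6716 = 0.37.

a = 0.30, b = 0.37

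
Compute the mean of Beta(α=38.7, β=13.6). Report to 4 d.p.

The Beta mean is α/(α+β) = 38.7/(38.7+13.6) = 0.7400.

0.7400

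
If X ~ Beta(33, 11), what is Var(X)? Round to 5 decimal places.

μ = 33/44 = 0.750000; Var = μ(1−μ)/(α+β+1) = 0.1875000/45 = 0.00417.

0.00417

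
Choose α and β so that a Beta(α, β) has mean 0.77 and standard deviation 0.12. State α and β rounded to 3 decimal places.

σ² = 0.12² = 0.0144.
With s = α+β, Var = μ(1−μ)/(s+1), so s+1 = (0.77×0.23)/0.0144 = 12.2986 and s = 11.2986.
α = μs = 8.700, β = (1−μ)s = 2.599.

α = 8.700, β = 2.599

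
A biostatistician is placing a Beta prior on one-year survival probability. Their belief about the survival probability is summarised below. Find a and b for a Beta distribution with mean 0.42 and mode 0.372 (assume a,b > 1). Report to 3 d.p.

a = 2.240, b = 3.093

Let s = a+b. Mean gives a = μs = 0.42s; mode gives (a−1)/(s−2) = 0.372.
Substituting: 0.42s − 1 = 0.372(s−2) = 0.372s − 0.744, so 0.048s = 0.256 and s = 5.3333.
Then a = 0.42×5.3333 = 2.240 and b = s−a = 3.093.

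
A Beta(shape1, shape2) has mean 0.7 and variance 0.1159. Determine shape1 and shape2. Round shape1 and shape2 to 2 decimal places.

shape1 = 0.57, shape2 = 0.24

Write ν = shape1+shape2; then shape1 = μν and Var = μ(1−μ)/(ν+1).
ν = μ(1−μ)/Var − 1 = 0.21/0.1159 − 1 = 0.8119.
shape1 = 0.7·0.8119 = 0.57, shape2 = 0.3·0.8119 = 0.24.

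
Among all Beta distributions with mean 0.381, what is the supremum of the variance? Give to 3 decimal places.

0.236

For fixed mean μ the Beta variance is μ(1−μ)/(α+β+1), increasing as α+β decreases.
Its least upper bound (not attained) is μ(1−μ) = 0.381·0.619 = 0.236.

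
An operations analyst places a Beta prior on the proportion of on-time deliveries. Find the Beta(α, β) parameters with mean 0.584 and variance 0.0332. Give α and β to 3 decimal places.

α = 3.689, β = 2.628

Write ν = α+β; then α = μν and Var = μ(1−μ)/(ν+1).
ν = μ(1−μ)/Var − 1 = 0.242944/0.0332 − 1 = 6.3176.
α = 0.584·6.3176 = 3.689, β = 0.416·6.3176 = 2.628.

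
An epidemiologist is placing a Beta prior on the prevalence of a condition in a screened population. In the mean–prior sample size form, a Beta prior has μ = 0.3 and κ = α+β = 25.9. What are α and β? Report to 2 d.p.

Split κ in proportion μ : (1−μ): α = 0.3·25.9 = 7.77, β = 25.9 − 7.77 = 18.13.

α = 7.77, β = 18.13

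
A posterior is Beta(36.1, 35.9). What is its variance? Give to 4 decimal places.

0.0034

α+β = 72.0 and αβ = 1295.99, so Var = αβ/[(α+β)²(α+β+1)] = 1295.99/378432.000 = 0.0034.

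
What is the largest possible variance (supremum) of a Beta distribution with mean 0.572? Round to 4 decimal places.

For fixed mean μ the Beta variance is μ(1−μ)/(α+β+1), increasing as α+β decreases.
Its least upper bound (not attained) is μ(1−μ) = 0.572·0.428 = 0.2448.

0.2448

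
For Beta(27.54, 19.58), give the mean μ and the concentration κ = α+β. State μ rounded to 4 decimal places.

κ = α+β = 27.54+19.58 = 47.12; μ = α/κ = 27.54/47.12 = 0.5845.

μ = 0.5845, κ = 47.12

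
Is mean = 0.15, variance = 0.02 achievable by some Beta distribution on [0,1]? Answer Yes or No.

The Beta variance bound is σ² < μ(1−μ).
Here μ(1−μ) = 0.15×0.85 = 0.1275, and 0.02 < 0.1275.

Yes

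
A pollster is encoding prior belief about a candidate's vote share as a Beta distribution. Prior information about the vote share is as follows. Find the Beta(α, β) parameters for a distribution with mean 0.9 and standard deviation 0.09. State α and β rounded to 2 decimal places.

σ² = 0.09² = 0.0081.
With s = α+β, Var = μ(1−μ)/(s+1), so s+1 = (0.9×0.1)/0.0081 = 11.1111 and s = 10.1111.
α = μs = 9.10, β = (1−μ)s = 1.01.

α = 9.10, β = 1.01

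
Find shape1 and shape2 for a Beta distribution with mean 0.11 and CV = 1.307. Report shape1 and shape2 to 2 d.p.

Var = (CV·μ)² = (1.307×0.11)² = 0.020670.
shape1+shape2 = μ(1−μ)/Var − 1 = 0.0979/0.020670 − 1 = 3.7364.
Thus shape1 = 0.11·3.7364 = 0.41 and shape2 = 0.89·3.7364 = 3.33.

shape1 = 0.41, shape2 = 3.33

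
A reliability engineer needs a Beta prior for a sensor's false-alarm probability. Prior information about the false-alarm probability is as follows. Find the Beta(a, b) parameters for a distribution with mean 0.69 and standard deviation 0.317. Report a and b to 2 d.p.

a = 0.78, b = 0.35

Variance = 0.317² = 0.100489. The moment-matching identity a+b = μ(1−μ)/Var − 1 gives
a+b = 0.2139/0.100489 − 1 = 1.1286, so a = μ·1.1286 = 0.78 and b = (1−μ)·1.1286 = 0.35.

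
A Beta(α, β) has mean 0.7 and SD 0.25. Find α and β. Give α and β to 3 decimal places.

α = 1.652, β = 0.708

First σ² = 0.0625. Setting α = μn, β = (1−μ)n with n = α+β,
μ(1−μ)/(n+1) = 0.0625 ⇒ n+1 = 0.21/0.0625 = 3.3600 ⇒ n = 2.3600.
Hence α = 0.7×2.3600 = 1.652, β = 0.3×2.3600 = 0.708.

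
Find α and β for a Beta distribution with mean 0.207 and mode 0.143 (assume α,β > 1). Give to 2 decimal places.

α = 2.31, β = 8.85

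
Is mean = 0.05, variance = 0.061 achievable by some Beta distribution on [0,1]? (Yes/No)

No

A Beta with mean μ has variance μ(1−μ)/(α+β+1) < μ(1−μ).
Here μ(1−μ) = 0.05×0.95 = 0.0475, and 0.061 ≥ 0.0475.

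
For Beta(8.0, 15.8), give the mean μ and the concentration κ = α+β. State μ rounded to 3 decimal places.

κ = α+β = 8.0+15.8 = 23.8; μ = α/κ = 8.0/23.8 = 0.336.

μ = 0.336, κ = 23.8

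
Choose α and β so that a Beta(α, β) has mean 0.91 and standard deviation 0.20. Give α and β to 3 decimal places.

α = 0.953, β = 0.094

First σ² = 0.0400. Setting α = μn, β = (1−μ)n with n = α+β,
μ(1−μ)/(n+1) = 0.0400 ⇒ n+1 = 0.0819/0.0400 = 2.0475 ⇒ n = 1.0475.
Hence α = 0.91×1.0475 = 0.953, β = 0.09×1.0475 = 0.094.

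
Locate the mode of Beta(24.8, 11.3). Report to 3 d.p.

With α,β > 1, mode = (α−1)/(α+β−2) = 23.8/34.1 = 0.698.

0.698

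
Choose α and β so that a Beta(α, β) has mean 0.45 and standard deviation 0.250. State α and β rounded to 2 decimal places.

α = 1.33, β = 1.63

σ² = 0.250² = 0.062500.
With s = α+β, Var = μ(1−μ)/(s+1), so s+1 = (0.45×0.55)/0.062500 = 3.9600 and s = 2.9600.
α = μs = 1.33, β = (1−μ)s = 1.63.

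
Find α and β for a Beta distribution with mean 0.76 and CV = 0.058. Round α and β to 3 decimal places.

α = 70.584, β = 22.290

σ = CV·μ = 0.058×0.76 = 0.04408, so σ² = 0.001943.
s+1 = μ(1−μ)/σ² = 0.1824/0.001943 = 93.8732, so s = α+β = 92.8732.
α = μs = 70.584, β = (1−μ)s = 22.290.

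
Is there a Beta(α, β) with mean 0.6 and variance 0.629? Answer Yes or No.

For any Beta, Var(X) < E[X]·(1−E[X]).
Here μ(1−μ) = 0.6×0.4 = 0.24, and 0.629 ≥ 0.24.

No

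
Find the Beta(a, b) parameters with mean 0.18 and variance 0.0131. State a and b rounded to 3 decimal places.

Let s = a+b. The Beta variance is μ(1−μ)/(s+1).
So s+1 = μ(1−μ)/σ² = (0.18×0.82)/0.0131 = 0.1476/0.0131 = 11.2672, giving s = 10.2672.
Then a = μs = 0.18×10.2672 = 1.848 and b = (1−μ)s = 0.82×10.2672 = 8.419.

a = 1.848, b = 8.419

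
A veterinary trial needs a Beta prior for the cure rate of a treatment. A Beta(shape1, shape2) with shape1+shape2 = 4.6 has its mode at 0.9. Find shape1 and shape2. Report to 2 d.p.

Mode = (shape1−1)/(κ−2) with κ = shape1+shape2, so shape1−1 = 0.9·2.6 = 2.34.
shape1 = 3.34; shape2 = κ − shape1 = 1.26.

shape1 = 3.34, shape2 = 1.26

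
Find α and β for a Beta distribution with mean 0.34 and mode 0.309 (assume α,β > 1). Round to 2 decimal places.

With s = α+β: μ = α/s and mode = (α−1)/(s−2). Eliminating α = μs,
μs − 1 = m(s−2) ⇒ s(μ−m) = 1−2m ⇒ s = 0.382/0.031 = 12.3226.
So α = μs = 4.19, β = (1−μ)s = 8.13.

α = 4.19, β = 8.13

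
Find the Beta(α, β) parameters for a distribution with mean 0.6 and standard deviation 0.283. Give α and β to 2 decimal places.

α = 1.20, β = 0.80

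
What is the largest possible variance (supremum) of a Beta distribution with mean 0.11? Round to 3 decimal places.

Var = μ(1−μ)/(α+β+1), which approaches μ(1−μ) as α+β → 0.
So the supremum is μ(1−μ) = 0.11×0.89 = 0.098.

0.098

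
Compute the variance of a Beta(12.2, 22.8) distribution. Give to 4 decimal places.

α+β = 35.0 and αβ = 278.16, so Var = αβ/[(α+β)²(α+β+1)] = 278.16/44100.000 = 0.0063.

0.0063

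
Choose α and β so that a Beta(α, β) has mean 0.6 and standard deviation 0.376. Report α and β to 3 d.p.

σ² = 0.376² = 0.141376.
With s = α+β, Var = μ(1−μ)/(s+1), so s+1 = (0.6×0.4)/0.141376 = 1.6976 and s = 0.6976.
α = μs = 0.419, β = (1−μ)s = 0.279.

α = 0.419, β = 0.279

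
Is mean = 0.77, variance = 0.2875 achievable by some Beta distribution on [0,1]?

No

A Beta with mean μ has variance μ(1−μ)/(α+β+1) < μ(1−μ).
Here μ(1−μ) = 0.77×0.23 = 0.1771, and 0.2875 ≥ 0.1771.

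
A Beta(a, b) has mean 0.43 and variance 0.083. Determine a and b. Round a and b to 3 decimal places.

a = 0.840, b = 1.113

Let s = a+b. The Beta variance is μ(1−μ)/(s+1).
So s+1 = μ(1−μ)/σ² = (0.43×0.57)/0.083 = 0.2451/0.083 = 2.9530, giving s = 1.9530.
Then a = μs = 0.43×1.9530 = 0.840 and b = (1−μ)s = 0.57×1.9530 = 1.113.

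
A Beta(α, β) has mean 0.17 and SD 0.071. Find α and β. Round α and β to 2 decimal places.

α = 4.59, β = 22.40

First σ² = 0.005041. Setting α = μn, β = (1−μ)n with n = α+β,
μ(1−μ)/(n+1) = 0.005041 ⇒ n+1 = 0.1411/0.005041 = 27.9905 ⇒ n = 26.9905.
Hence α = 0.17×26.9905 = 4.59, β = 0.83×26.9905 = 22.40.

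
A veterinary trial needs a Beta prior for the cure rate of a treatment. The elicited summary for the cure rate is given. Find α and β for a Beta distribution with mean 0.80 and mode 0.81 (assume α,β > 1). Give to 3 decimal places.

α = 49.600, β = 12.400

With s = α+β: μ = α/s and mode = (α−1)/(s−2). Eliminating α = μs,
μs − 1 = m(s−2) ⇒ s(μ−m) = 1−2m ⇒ s = -0.62/-0.01 = 62.0000.
So α = μs = 49.600, β = (1−μ)s = 12.400.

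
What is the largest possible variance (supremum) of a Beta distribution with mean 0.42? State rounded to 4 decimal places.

0.2436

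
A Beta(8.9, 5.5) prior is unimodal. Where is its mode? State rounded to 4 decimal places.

0.6371

The density x^(α−1)(1−x)^(β−1) is maximised at (α−1)/(α+β−2) = 7.9/12.4 = 0.6371.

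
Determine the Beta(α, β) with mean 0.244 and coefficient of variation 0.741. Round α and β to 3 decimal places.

α = 1.133, β = 3.510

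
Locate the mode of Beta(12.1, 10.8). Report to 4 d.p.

0.5311

With α,β > 1, mode = (α−1)/(α+β−2) = 11.1/20.9 = 0.5311.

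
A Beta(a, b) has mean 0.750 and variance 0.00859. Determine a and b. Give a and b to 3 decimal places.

Let s = a+b. The Beta variance is μ(1−μ)/(s+1).
So s+1 = μ(1−μ)/σ² = (0.750×0.250)/0.00859 = 0.187500/0.00859 = 21.8277, giving s = 20.8277.
Then a = μs = 0.750×20.8277 = 15.621 and b = (1−μ)s = 0.250×20.8277 = 5.207.

a = 15.621, b = 5.207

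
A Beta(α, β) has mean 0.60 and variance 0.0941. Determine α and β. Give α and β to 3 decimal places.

α = 0.930, β = 0.620

Let s = α+β. The Beta variance is μ(1−μ)/(s+1).
So s+1 = μ(1−μ)/σ² = (0.60×0.40)/0.0941 = 0.2400/0.0941 = 2.5505, giving s = 1.5505.
Then α = μs = 0.60×1.5505 = 0.930 and β = (1−μ)s = 0.40×1.5505 = 0.620.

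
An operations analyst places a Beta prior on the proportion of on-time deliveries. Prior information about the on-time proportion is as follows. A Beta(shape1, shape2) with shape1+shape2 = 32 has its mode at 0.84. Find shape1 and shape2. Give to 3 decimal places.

shape1 = 26.200, shape2 = 5.800

Since the density peak of Beta(shape1,shape2) is at (shape1−1)/(shape1+shape2−2),
shape1 = 1 + 0.84(32−2) = 26.200 and shape2 = 32 − 26.200 = 5.800.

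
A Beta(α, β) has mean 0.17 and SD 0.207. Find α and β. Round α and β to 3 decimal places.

α = 0.390, β = 1.903

σ² = 0.207² = 0.042849.
With s = α+β, Var = μ(1−μ)/(s+1), so s+1 = (0.17×0.83)/0.042849 = 3.2930 and s = 2.2930.
α = μs = 0.390, β = (1−μ)s = 1.903.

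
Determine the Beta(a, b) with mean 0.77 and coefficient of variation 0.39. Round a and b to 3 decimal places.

a = 0.742, b = 0.222

Var = (CV·μ)² = (0.39×0.77)² = 0.090180.
a+b = μ(1−μ)/Var − 1 = 0.1771/0.090180 − 1 = 0.9638.
Thus a = 0.77·0.9638 = 0.742 and b = 0.23·0.9638 = 0.222.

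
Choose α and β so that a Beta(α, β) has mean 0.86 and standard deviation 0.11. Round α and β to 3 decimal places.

First σ² = 0.0121. Setting α = μn, β = (1−μ)n with n = α+β,
μ(1−μ)/(n+1) = 0.0121 ⇒ n+1 = 0.1204/0.0121 = 9.9504 ⇒ n = 8.9504.
Hence α = 0.86×8.9504 = 7.697, β = 0.14×8.9504 = 1.253.

α = 7.697, β = 1.253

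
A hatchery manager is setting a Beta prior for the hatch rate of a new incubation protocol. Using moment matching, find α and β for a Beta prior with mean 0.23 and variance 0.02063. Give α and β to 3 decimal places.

α = 1.744, β = 5.840

Let s = α+β. The Beta variance is μ(1−μ)/(s+1).
So s+1 = μ(1−μ)/σ² = (0.23×0.77)/0.02063 = 0.1771/0.02063 = 8.5846, giving s = 7.5846.
Then α = μs = 0.23×7.5846 = 1.744 and β = (1−μ)s = 0.77×7.5846 = 5.840.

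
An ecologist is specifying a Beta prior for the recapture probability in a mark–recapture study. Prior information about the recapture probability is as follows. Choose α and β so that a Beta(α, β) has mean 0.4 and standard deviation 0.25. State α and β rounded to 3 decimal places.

α = 1.136, β = 1.704

Variance = 0.25² = 0.0625. The moment-matching identity α+β = μ(1−μ)/Var − 1 gives
α+β = 0.24/0.0625 − 1 = 2.8400, so α = μ·2.8400 = 1.136 and β = (1−μ)·2.8400 = 1.704.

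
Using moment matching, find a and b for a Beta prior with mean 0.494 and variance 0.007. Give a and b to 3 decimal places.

Let s = a+b. The Beta variance is μ(1−μ)/(s+1).
So s+1 = μ(1−μ)/σ² = (0.494×0.506)/0.007 = 0.249964/0.007 = 35.7091, giving s = 34.7091.
Then a = μs = 0.494×34.7091 = 17.146 and b = (1−μ)s = 0.506×34.7091 = 17.563.

a = 17.146, b = 17.563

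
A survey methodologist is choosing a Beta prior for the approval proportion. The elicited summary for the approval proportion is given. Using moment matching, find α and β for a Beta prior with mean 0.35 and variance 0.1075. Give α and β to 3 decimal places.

α = 0.391, β = 0.726

By moment matching, α+β = μ(1−μ)/σ² − 1 = (0.35·0.65)/0.1075 − 1 = 2.1163 − 1 = 1.1163.
Since α/(α+β) = μ, α = 0.35·1.1163 = 0.391 and β = 0.65·1.1163 = 0.726.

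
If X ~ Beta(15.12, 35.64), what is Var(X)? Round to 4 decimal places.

0.0040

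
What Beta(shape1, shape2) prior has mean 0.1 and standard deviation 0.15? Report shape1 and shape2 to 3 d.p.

Variance = 0.15² = 0.0225. The moment-matching identity shape1+shape2 = μ(1−μ)/Var − 1 gives
shape1+shape2 = 0.09/0.0225 − 1 = 3.0000, so shape1 = μ·3.0000 = 0.300 and shape2 = (1−μ)·3.0000 = 2.700.

shape1 = 0.300, shape2 = 2.700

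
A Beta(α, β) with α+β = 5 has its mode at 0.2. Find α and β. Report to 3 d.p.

α = 1.600, β = 3.400

Mode = (α−1)/(κ−2) with κ = α+β, so α−1 = 0.2·3 = 0.600.
α = 1.600; β = κ − α = 3.400.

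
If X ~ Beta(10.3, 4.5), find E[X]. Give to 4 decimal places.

E[X] = α/(α+β) = 10.3/14.8 = 0.6959.

0.6959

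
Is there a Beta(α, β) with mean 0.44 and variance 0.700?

The Beta variance bound is σ² < μ(1−μ).
Here μ(1−μ) = 0.44×0.56 = 0.2464, and 0.700 ≥ 0.2464.

No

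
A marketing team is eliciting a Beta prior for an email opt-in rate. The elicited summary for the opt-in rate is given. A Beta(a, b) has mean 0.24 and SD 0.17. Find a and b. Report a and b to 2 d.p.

a = 1.27, b = 4.04

First σ² = 0.0289. Setting a = μn, b = (1−μ)n with n = a+b,
μ(1−μ)/(n+1) = 0.0289 ⇒ n+1 = 0.1824/0.0289 = 6.3114 ⇒ n = 5.3114.
Hence a = 0.24×5.3114 = 1.27, b = 0.76×5.3114 = 4.04.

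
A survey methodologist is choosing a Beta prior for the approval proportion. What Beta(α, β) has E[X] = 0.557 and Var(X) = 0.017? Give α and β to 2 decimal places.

α = 7.53, β = 5.99

Let s = α+β. The Beta variance is μ(1−μ)/(s+1).
So s+1 = μ(1−μ)/σ² = (0.557×0.443)/0.017 = 0.246751/0.017 = 14.5148, giving s = 13.5148.
Then α = μs = 0.557×13.5148 = 7.53 and β = (1−μ)s = 0.443×13.5148 = 5.99.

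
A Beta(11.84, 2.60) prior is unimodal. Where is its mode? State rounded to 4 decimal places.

0.8714

The density x^(α−1)(1−x)^(β−1) is maximised at (α−1)/(α+β−2) = 10.84/12.44 = 0.8714.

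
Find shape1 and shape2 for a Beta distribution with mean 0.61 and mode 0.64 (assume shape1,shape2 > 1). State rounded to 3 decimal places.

Let s = shape1+shape2. Mean gives shape1 = μs = 0.61s; mode gives (shape1−1)/(s−2) = 0.64.
Substituting: 0.61s − 1 = 0.64(s−2) = 0.64s − 1.28, so -0.03s = -0.28 and s = 9.3333.
Then shape1 = 0.61×9.3333 = 5.693 and shape2 = s−shape1 = 3.640.

shape1 = 5.693, shape2 = 3.640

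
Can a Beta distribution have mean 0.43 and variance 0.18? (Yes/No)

Yes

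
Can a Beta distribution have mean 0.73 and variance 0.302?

No

For any Beta, Var(X) < E[X]·(1−E[X]).
Here μ(1−μ) = 0.73×0.27 = 0.1971, and 0.302 ≥ 0.1971.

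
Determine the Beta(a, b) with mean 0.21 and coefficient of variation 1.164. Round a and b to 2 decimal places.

Var = (CV·μ)² = (1.164×0.21)² = 0.059751.
a+b = μ(1−μ)/Var − 1 = 0.1659/0.059751 − 1 = 1.7765.
Thus a = 0.21·1.7765 = 0.37 and b = 0.79·1.7765 = 1.40.

a = 0.37, b = 1.40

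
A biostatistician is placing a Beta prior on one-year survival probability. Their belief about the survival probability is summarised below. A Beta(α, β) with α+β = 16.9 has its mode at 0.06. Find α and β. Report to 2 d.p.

α = 1.89, β = 15.01

Since the density peak of Beta(α,β) is at (α−1)/(α+β−2),
α = 1 + 0.06(16.9−2) = 1.89 and β = 16.9 − 1.89 = 15.01.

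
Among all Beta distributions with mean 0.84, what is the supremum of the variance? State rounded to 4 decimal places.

0.1344

For fixed mean μ the Beta variance is μ(1−μ)/(α+β+1), increasing as α+β decreases.
Its least upper bound (not attained) is μ(1−μ) = 0.84·0.16 = 0.1344.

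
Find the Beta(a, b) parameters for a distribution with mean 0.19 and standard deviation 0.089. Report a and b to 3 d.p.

a = 3.502, b = 14.928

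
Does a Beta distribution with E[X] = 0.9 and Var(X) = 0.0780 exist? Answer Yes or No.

A Beta with mean μ has variance μ(1−μ)/(α+β+1) < μ(1−μ).
Here μ(1−μ) = 0.9×0.1 = 0.09, and 0.0780 < 0.09.

Yes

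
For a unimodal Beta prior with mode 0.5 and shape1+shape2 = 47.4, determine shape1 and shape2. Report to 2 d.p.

shape1 = 23.70, shape2 = 23.70

Mode = (shape1−1)/(κ−2) with κ = shape1+shape2, so shape1−1 = 0.5·45.4 = 22.70.
shape1 = 23.70; shape2 = κ − shape1 = 23.70.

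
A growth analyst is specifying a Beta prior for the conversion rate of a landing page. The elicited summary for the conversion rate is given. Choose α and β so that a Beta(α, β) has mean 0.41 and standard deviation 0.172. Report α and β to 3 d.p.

First σ² = 0.029584. Setting α = μn, β = (1−μ)n with n = α+β,
μ(1−μ)/(n+1) = 0.029584 ⇒ n+1 = 0.2419/0.029584 = 8.1767 ⇒ n = 7.1767.
Hence α = 0.41×7.1767 = 2.942, β = 0.59×7.1767 = 4.234.

α = 2.942, β = 4.234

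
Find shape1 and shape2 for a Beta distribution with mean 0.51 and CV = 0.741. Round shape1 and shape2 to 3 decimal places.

Var = (CV·μ)² = (0.741×0.51)² = 0.142816.
shape1+shape2 = μ(1−μ)/Var − 1 = 0.2499/0.142816 − 1 = 0.7498.
Thus shape1 = 0.51·0.7498 = 0.382 and shape2 = 0.49·0.7498 = 0.367.

shape1 = 0.382, shape2 = 0.367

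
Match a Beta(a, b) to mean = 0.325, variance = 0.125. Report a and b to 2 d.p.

a = 0.25, b = 0.51

Write ν = a+b; then a = μν and Var = μ(1−μ)/(ν+1).
ν = μ(1−μ)/Var − 1 = 0.219375/0.125 − 1 = 0.7550.
a = 0.325·0.7550 = 0.25, b = 0.675·0.7550 = 0.51.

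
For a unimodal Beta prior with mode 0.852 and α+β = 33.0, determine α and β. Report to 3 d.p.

Mode = (α−1)/(κ−2) with κ = α+β, so α−1 = 0.852·31.0 = 26.412.
α = 27.412; β = κ − α = 5.588.

α = 27.412, β = 5.588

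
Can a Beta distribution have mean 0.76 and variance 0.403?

No

The Beta variance bound is σ² < μ(1−μ).
Here μ(1−μ) = 0.76×0.24 = 0.1824, and 0.403 ≥ 0.1824.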